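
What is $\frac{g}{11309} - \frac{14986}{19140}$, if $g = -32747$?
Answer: $- \frac{398127127}{108227130} \approx -3.6786$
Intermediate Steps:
$\frac{g}{11309} - \frac{14986}{19140} = - \frac{32747}{11309} - \frac{14986}{19140} = \left(-32747\right) \frac{1}{11309} - \frac{7493}{9570} = - \frac{32747}{11309} - \frac{7493}{9570} = - \frac{398127127}{108227130}$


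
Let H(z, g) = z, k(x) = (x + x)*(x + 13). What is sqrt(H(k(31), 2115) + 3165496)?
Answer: 4*sqrt(198014) ≈ 1780.0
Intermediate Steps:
k(x) = 2*x*(13 + x) (k(x) = (2*x)*(13 + x) = 2*x*(13 + x))
sqrt(H(k(31), 2115) + 3165496) = sqrt(2*31*(13 + 31) + 3165496) = sqrt(2*31*44 + 3165496) = sqrt(2728 + 3165496) = sqrt(3168224) = 4*sqrt(198014)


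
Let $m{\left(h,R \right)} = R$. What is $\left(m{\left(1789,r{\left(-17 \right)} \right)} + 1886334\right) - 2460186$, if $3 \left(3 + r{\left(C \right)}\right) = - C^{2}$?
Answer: $- \frac{1721854}{3} \approx -5.7395 \cdot 10^{5}$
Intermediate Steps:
$r{\left(C \right)} = -3 - \frac{C^{2}}{3}$ ($r{\left(C \right)} = -3 + \frac{\left(-1\right) C^{2}}{3} = -3 - \frac{C^{2}}{3}$)
$\left(m{\left(1789,r{\left(-17 \right)} \right)} + 1886334\right) - 2460186 = \left(\left(-3 - \frac{\left(-17\right)^{2}}{3}\right) + 1886334\right) - 2460186 = \left(\left(-3 - \frac{289}{3}\right) + 1886334\right) - 2460186 = \left(- \frac{298}{3} + 1886334\right) - 2460186 = \frac{5658704}{3} - 2460186 = - \frac{1721854}{3}$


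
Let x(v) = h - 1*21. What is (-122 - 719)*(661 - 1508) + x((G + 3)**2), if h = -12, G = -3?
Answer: 712294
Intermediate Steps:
x(v) = -33 (x(v) = -12 - 1*21 = -12 - 21 = -33)
(-122 - 719)*(661 - 1508) + x((G + 3)**2) = (-122 - 719)*(661 - 1508) - 33 = -841*(-847) - 33 = 712327 - 33 = 712294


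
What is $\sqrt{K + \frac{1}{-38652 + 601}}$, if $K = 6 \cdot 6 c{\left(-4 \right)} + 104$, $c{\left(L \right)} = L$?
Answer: $\frac{i \sqrt{57915182091}}{38051} \approx 6.3246 i$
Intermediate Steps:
$K = -40$ ($K = 6 \cdot 6 \left(-4\right) + 104 = 36 \left(-4\right) + 104 = -144 + 104 = -40$)
$\sqrt{K + \frac{1}{-38652 + 601}} = \sqrt{-40 + \frac{1}{-38652 + 601}} = \sqrt{-40 + \frac{1}{-38051}} = \sqrt{-40 - \frac{1}{38051}} = \sqrt{- \frac{1522041}{38051}} = \frac{i \sqrt{57915182091}}{38051}$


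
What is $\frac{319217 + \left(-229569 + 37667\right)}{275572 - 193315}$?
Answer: $\frac{127315}{82257} \approx 1.5478$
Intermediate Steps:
$\frac{319217 + \left(-229569 + 37667\right)}{275572 - 193315} = \frac{319217 - 191902}{82257} = 127315 \cdot \frac{1}{82257} = \frac{127315}{82257}$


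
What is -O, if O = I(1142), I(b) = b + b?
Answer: -2284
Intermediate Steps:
I(b) = 2*b
O = 2284 (O = 2*1142 = 2284)
-O = -1*2284 = -2284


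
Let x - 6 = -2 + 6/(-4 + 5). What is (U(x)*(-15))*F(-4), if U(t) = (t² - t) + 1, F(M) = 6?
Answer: -8190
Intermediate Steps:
x = 10 (x = 6 + (-2 + 6/(-4 + 5)) = 6 + (-2 + 6/1) = 6 + (-2 + 1*6) = 6 + (-2 + 6) = 6 + 4 = 10)
U(t) = 1 + t² - t
(U(x)*(-15))*F(-4) = ((1 + 10² - 1*10)*(-15))*6 = ((1 + 100 - 10)*(-15))*6 = (91*(-15))*6 = -1365*6 = -8190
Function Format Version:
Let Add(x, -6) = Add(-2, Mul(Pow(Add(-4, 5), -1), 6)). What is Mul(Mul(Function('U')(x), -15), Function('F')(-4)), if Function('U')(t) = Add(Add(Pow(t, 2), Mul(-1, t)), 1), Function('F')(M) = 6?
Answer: -8190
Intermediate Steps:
x = 10 (x = Add(6, Add(-2, Mul(Pow(Add(-4, 5), -1), 6))) = Add(6, Add(-2, Mul(Pow(1, -1), 6))) = Add(6, Add(-2, Mul(1, 6))) = Add(6, Add(-2, 6)) = Add(6, 4) = 10)
Function('U')(t) = Add(1, Pow(t, 2), Mul(-1, t))
Mul(Mul(Function('U')(x), -15), Function('F')(-4)) = Mul(Mul(Add(1, Pow(10, 2), Mul(-1, 10)), -15), 6) = Mul(Mul(Add(1, 100, -10), -15), 6) = Mul(Mul(91, -15), 6) = Mul(-1365, 6) = -8190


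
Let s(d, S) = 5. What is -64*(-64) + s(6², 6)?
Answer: 4101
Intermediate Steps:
-64*(-64) + s(6², 6) = -64*(-64) + 5 = 4096 + 5 = 4101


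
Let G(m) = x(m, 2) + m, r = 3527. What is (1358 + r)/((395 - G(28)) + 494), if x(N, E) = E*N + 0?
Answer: 977/161 ≈ 6.0683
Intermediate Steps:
x(N, E) = E*N
G(m) = 3*m (G(m) = 2*m + m = 3*m)
(1358 + r)/((395 - G(28)) + 494) = (1358 + 3527)/((395 - 3*28) + 494) = 4885/((395 - 1*84) + 494) = 4885/((395 - 84) + 494) = 4885/(311 + 494) = 4885/805 = 4885*(1/805) = 977/161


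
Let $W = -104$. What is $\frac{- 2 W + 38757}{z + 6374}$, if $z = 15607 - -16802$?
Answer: $\frac{38965}{38783} \approx 1.0047$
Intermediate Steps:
$z = 32409$ ($z = 15607 + 16802 = 32409$)
$\frac{- 2 W + 38757}{z + 6374} = \frac{\left(-2\right) \left(-104\right) + 38757}{32409 + 6374} = \frac{208 + 38757}{38783} = 38965 \cdot \frac{1}{38783} = \frac{38965}{38783}$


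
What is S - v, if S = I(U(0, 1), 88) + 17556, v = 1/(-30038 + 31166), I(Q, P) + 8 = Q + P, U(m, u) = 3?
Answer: 19896791/1128 ≈ 17639.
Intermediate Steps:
I(Q, P) = -8 + P + Q (I(Q, P) = -8 + (Q + P) = -8 + (P + Q) = -8 + P + Q)
v = 1/1128 ≈ 0.00088653
S = 17639 (S = (-8 + 88 + 3) + 17556 = 83 + 17556 = 17639)
S - v = 17639 - 1*1/1128 = 17639 - 1/1128 = 19896791/1128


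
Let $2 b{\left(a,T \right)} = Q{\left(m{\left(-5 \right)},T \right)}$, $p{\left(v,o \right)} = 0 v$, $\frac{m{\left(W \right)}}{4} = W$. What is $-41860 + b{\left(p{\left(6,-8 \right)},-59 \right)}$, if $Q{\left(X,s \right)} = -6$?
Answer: $-41863$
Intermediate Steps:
$m{\left(W \right)} = 4 W$
$p{\left(v,o \right)} = 0$
$b{\left(a,T \right)} = -3$ ($b{\left(a,T \right)} = \frac{1}{2} \left(-6\right) = -3$)
$-41860 + b{\left(p{\left(6,-8 \right)},-59 \right)} = -41860 - 3 = -41863$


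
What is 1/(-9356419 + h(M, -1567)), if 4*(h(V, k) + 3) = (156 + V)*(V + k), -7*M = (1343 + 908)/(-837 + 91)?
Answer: -109077136/1027254326825501 ≈ -1.0618e-7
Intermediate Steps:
M = 2251/5222 (M = -(1343 + 908)/(7*(-837 + 91)) = -2251/(7*(-746)) = -2251*(-1)/(7*746) = -⅐*(-2251/746) = 2251/5222 ≈ 0.43106)
h(V, k) = -3 + (156 + V)*(V + k)/4 (h(V, k) = -3 + ((156 + V)*(V + k))/4 = -3 + (156 + V)*(V + k)/4)
1/(-9356419 + h(M, -1567)) = 1/(-9356419 + (-3 + 39*(2251/5222) + 39*(-1567) + (2251/5222)²/4 + (¼)*(2251/5222)*(-1567))) = 1/(-9356419 + (-3 + 87789/5222 - 61113 + (¼)*(5067001/27269284) - 3527317/20888)) = 1/(-9356419 + (-3 + 87789/5222 - 61113 + 5067001/109077136 - 3527317/20888)) = 1/(-9356419 - 6682939089517/109077136) = 1/(-1027254326825501/109077136) = -109077136/1027254326825501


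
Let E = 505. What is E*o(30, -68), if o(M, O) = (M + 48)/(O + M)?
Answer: -19695/19 ≈ -1036.6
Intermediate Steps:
o(M, O) = (48 + M)/(M + O)
E*o(30, -68) = 505*((48 + 30)/(30 - 68)) = 505*(78/(-38)) = 505*(-1/38*78) = 505*(-39/19) = -19695/19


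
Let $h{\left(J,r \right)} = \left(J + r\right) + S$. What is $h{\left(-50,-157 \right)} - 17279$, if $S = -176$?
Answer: $-17662$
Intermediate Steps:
$h{\left(J,r \right)} = -176 + J + r$ ($h{\left(J,r \right)} = \left(J + r\right) - 176 = -176 + J + r$)
$h{\left(-50,-157 \right)} - 17279 = \left(-176 - 50 - 157\right) - 17279 = -383 - 17279 = -17662$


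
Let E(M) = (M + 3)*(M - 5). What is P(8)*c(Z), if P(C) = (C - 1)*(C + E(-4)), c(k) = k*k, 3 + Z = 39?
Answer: 154224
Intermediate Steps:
Z = 36 (Z = -3 + 39 = 36)
E(M) = (-5 + M)*(3 + M) (E(M) = (3 + M)*(-5 + M) = (-5 + M)*(3 + M))
c(k) = k²
P(C) = (-1 + C)*(9 + C) (P(C) = (C - 1)*(C + (-15 + (-4)² - 2*(-4))) = (-1 + C)*(C + (-15 + 16 + 8)) = (-1 + C)*(C + 9) = (-1 + C)*(9 + C))
P(8)*c(Z) = (-9 + 8² + 8*8)*36² = (-9 + 64 + 64)*1296 = 119*1296 = 154224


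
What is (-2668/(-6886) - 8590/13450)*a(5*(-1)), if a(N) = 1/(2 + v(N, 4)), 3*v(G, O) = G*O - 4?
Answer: 387769/9261670 ≈ 0.041868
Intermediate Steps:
v(G, O) = -4/3 + G*O/3 (v(G, O) = (G*O - 4)/3 = (-4 + G*O)/3 = -4/3 + G*O/3)
a(N) = 1/(⅔ + 4*N/3) (a(N) = 1/(2 + (-4/3 + (⅓)*N*4)) = 1/(2 + (-4/3 + 4*N/3)) = 1/(⅔ + 4*N/3))
(-2668/(-6886) - 8590/13450)*a(5*(-1)) = (-2668/(-6886) - 8590/13450)*(3/(2*(1 + 2*(5*(-1))))) = (-2668*(-1/6886) - 8590*1/13450)*(3/(2*(1 + 2*(-5)))) = (1334/3443 - 859/1345)*(3/(2*(1 - 10))) = -3489921/(9261670*(-9)) = -3489921*(-1)/(9261670*9) = -1163307/4630835*(-⅙) = 387769/9261670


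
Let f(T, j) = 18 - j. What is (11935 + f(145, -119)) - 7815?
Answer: 4257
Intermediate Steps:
(11935 + f(145, -119)) - 7815 = (11935 + (18 - 1*(-119))) - 7815 = (11935 + (18 + 119)) - 7815 = (11935 + 137) - 7815 = 12072 - 7815 = 4257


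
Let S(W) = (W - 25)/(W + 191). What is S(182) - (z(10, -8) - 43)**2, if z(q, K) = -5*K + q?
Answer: -18120/373 ≈ -48.579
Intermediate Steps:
z(q, K) = q - 5*K
S(W) = (-25 + W)/(191 + W)
S(182) - (z(10, -8) - 43)**2 = (-25 + 182)/(191 + 182) - ((10 - 5*(-8)) - 43)**2 = 157/373 - ((10 + 40) - 43)**2 = (1/373)*157 - (50 - 43)**2 = 157/373 - 1*7**2 = 157/373 - 1*49 = 157/373 - 49 = -18120/373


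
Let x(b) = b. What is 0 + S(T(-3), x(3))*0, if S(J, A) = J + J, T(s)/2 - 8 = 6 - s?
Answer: 0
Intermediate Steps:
T(s) = 28 - 2*s (T(s) = 16 + 2*(6 - s) = 16 + (12 - 2*s) = 28 - 2*s)
S(J, A) = 2*J
0 + S(T(-3), x(3))*0 = 0 + (2*(28 - 2*(-3)))*0 = 0 + (2*(28 + 6))*0 = 0 + (2*34)*0 = 0 + 68*0 = 0 + 0 = 0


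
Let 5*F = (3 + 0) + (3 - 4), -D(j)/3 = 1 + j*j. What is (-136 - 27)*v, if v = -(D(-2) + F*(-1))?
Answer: -12551/5 ≈ -2510.2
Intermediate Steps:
D(j) = -3 - 3*j² (D(j) = -3*(1 + j*j) = -3*(1 + j²) = -3 - 3*j²)
F = ⅖ (F = ((3 + 0) + (3 - 4))/5 = (3 - 1)/5 = (⅕)*2 = ⅖ ≈ 0.40000)
v = 77/5 (v = -((-3 - 3*(-2)²) + (⅖)*(-1)) = -((-3 - 3*4) - ⅖) = -((-3 - 12) - ⅖) = -(-15 - ⅖) = -1*(-77/5) = 77/5 ≈ 15.400)
(-136 - 27)*v = (-136 - 27)*(77/5) = -163*77/5 = -12551/5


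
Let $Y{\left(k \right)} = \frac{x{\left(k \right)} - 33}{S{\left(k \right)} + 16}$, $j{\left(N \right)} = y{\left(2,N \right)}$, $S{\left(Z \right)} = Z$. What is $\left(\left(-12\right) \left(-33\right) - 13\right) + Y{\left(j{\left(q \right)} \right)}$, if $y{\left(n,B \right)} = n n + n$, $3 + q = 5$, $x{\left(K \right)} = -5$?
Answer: $\frac{4194}{11} \approx 381.27$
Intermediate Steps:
$q = 2$ ($q = -3 + 5 = 2$)
$y{\left(n,B \right)} = n + n^{2}$ ($y{\left(n,B \right)} = n^{2} + n = n + n^{2}$)
$j{\left(N \right)} = 6$ ($j{\left(N \right)} = 2 \left(1 + 2\right) = 2 \cdot 3 = 6$)
$Y{\left(k \right)} = - \frac{38}{16 + k}$ ($Y{\left(k \right)} = \frac{-5 - 33}{k + 16} = - \frac{38}{16 + k}$)
$\left(\left(-12\right) \left(-33\right) - 13\right) + Y{\left(j{\left(q \right)} \right)} = \left(\left(-12\right) \left(-33\right) - 13\right) - \frac{38}{16 + 6} = \left(396 - 13\right) - \frac{38}{22} = 383 - \frac{19}{11} = \frac{4194}{11}$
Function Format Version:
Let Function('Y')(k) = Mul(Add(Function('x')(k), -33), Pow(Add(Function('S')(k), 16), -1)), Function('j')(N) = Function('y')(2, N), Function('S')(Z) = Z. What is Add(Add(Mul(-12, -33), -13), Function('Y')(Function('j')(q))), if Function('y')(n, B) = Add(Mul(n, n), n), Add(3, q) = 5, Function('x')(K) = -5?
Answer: Rational(4194, 11) ≈ 381.27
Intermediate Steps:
q = 2 (q = Add(-3, 5) = 2)
Function('y')(n, B) = Add(n, Pow(n, 2)) (Function('y')(n, B) = Add(Pow(n, 2), n) = Add(n, Pow(n, 2)))
Function('j')(N) = 6 (Function('j')(N) = Mul(2, Add(1, 2)) = Mul(2, 3) = 6)
Function('Y')(k) = Mul(-38, Pow(Add(16, k), -1)) (Function('Y')(k) = Mul(Add(-5, -33), Pow(Add(k, 16), -1)) = Mul(-38, Pow(Add(16, k), -1)))
Add(Add(Mul(-12, -33), -13), Function('Y')(Function('j')(q))) = Add(Add(Mul(-12, -33), -13), Mul(-38, Pow(Add(16, 6), -1))) = Add(Add(396, -13), Mul(-38, Pow(22, -1))) = Add(383, Mul(-38, Rational(1, 22))) = Add(383, Rational(-19, 11)) = Rational(4194, 11)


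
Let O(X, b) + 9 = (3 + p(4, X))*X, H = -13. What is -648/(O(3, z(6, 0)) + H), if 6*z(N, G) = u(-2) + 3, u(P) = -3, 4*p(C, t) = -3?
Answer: 2592/61 ≈ 42.492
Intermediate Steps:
p(C, t) = -¾ (p(C, t) = (¼)*(-3) = -¾)
z(N, G) = 0 (z(N, G) = (-3 + 3)/6 = (⅙)*0 = 0)
O(X, b) = -9 + 9*X/4 (O(X, b) = -9 + (3 - ¾)*X = -9 + 9*X/4)
-648/(O(3, z(6, 0)) + H) = -648/((-9 + (9/4)*3) - 13) = -648/((-9 + 27/4) - 13) = -648/(-9/4 - 13) = -648/(-61/4) = -648*(-4/61) = 2592/61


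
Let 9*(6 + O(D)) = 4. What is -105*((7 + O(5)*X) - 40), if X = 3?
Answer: 5215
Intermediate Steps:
O(D) = -50/9 (O(D) = -6 + (⅑)*4 = -6 + 4/9 = -50/9)
-105*((7 + O(5)*X) - 40) = -105*((7 - 50/9*3) - 40) = -105*((7 - 50/3) - 40) = -105*(-29/3 - 40) = -105*(-149/3) = 5215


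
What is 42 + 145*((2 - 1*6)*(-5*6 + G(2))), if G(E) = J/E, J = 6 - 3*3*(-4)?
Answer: 5262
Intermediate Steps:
J = 42 (J = 6 - 9*(-4) = 6 + 36 = 42)
G(E) = 42/E
42 + 145*((2 - 1*6)*(-5*6 + G(2))) = 42 + 145*((2 - 1*6)*(-5*6 + 42/2)) = 42 + 145*((2 - 6)*(-30 + 42*(½))) = 42 + 145*(-4*(-30 + 21)) = 42 + 145*(-4*(-9)) = 42 + 145*36 = 42 + 5220 = 5262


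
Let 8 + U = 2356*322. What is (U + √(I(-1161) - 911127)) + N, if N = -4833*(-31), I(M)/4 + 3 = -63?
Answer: 908447 + I*√911391 ≈ 9.0845e+5 + 954.67*I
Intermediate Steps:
I(M) = -264 (I(M) = -12 + 4*(-63) = -12 - 252 = -264)
N = 149823
U = 758624 (U = -8 + 2356*322 = -8 + 758632 = 758624)
(U + √(I(-1161) - 911127)) + N = (758624 + √(-264 - 911127)) + 149823 = (758624 + √(-911391)) + 149823 = (758624 + I*√911391) + 149823 = 908447 + I*√911391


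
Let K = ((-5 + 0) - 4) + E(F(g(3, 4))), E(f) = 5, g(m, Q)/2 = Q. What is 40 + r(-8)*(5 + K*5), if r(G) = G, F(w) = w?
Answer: 160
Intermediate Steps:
g(m, Q) = 2*Q
K = -4 (K = ((-5 + 0) - 4) + 5 = (-5 - 4) + 5 = -9 + 5 = -4)
40 + r(-8)*(5 + K*5) = 40 - 8*(5 - 4*5) = 40 - 8*(5 - 20) = 40 - 8*(-15) = 40 + 120 = 160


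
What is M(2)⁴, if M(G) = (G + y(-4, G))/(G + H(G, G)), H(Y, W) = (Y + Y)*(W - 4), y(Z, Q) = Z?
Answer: 1/81 ≈ 0.012346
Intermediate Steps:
H(Y, W) = 2*Y*(-4 + W) (H(Y, W) = (2*Y)*(-4 + W) = 2*Y*(-4 + W))
M(G) = (-4 + G)/(G + 2*G*(-4 + G)) (M(G) = (G - 4)/(G + 2*G*(-4 + G)) = (-4 + G)/(G + 2*G*(-4 + G)))
M(2)⁴ = ((-4 + 2)/(2*(-7 + 2*2)))⁴ = ((½)*(-2)/(-7 + 4))⁴ = ((½)*(-2)/(-3))⁴ = ((½)*(-⅓)*(-2))⁴ = (⅓)⁴ = 1/81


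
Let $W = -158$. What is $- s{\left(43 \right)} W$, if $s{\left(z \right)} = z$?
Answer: $6794$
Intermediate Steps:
$- s{\left(43 \right)} W = - 43 \left(-158\right) = \left(-1\right) \left(-6794\right) = 6794$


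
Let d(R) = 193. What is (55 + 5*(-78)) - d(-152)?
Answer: -528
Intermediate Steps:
(55 + 5*(-78)) - d(-152) = (55 + 5*(-78)) - 1*193 = (55 - 390) - 193 = -335 - 193 = -528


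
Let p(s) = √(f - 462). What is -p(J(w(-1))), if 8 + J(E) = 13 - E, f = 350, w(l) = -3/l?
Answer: -4*I*√7 ≈ -10.583*I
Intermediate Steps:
J(E) = 5 - E (J(E) = -8 + (13 - E) = 5 - E)
p(s) = 4*I*√7 (p(s) = √(350 - 462) = √(-112) = 4*I*√7)
-p(J(w(-1))) = -4*I*√7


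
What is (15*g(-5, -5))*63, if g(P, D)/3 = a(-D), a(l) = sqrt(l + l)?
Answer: 2835*sqrt(10) ≈ 8965.1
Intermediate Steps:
a(l) = sqrt(2)*sqrt(l) (a(l) = sqrt(2*l) = sqrt(2)*sqrt(l))
g(P, D) = 3*sqrt(2)*sqrt(-D) (g(P, D) = 3*(sqrt(2)*sqrt(-D)) = 3*sqrt(2)*sqrt(-D))
(15*g(-5, -5))*63 = (15*(3*sqrt(2)*sqrt(-1*(-5))))*63 = (15*(3*sqrt(2)*sqrt(5)))*63 = (15*(3*sqrt(10)))*63 = (45*sqrt(10))*63 = 2835*sqrt(10)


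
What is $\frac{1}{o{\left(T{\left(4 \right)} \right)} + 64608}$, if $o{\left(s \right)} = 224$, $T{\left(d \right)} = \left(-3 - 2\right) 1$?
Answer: $\frac{1}{64832} \approx 1.5424 \cdot 10^{-5}$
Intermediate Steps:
$T{\left(d \right)} = -5$ ($T{\left(d \right)} = \left(-5\right) 1 = -5$)
$\frac{1}{o{\left(T{\left(4 \right)} \right)} + 64608} = \frac{1}{224 + 64608} = \frac{1}{64832}$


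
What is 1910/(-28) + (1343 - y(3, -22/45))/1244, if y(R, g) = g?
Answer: -26307251/391860 ≈ -67.134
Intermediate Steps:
1910/(-28) + (1343 - y(3, -22/45))/1244 = 1910/(-28) + (1343 - (-22)/45)/1244 = 1910*(-1/28) + (1343 - (-22)/45)*(1/1244) = -955/14 + (1343 - 1*(-22/45))*(1/1244) = -955/14 + (1343 + 22/45)*(1/1244) = -955/14 + (60457/45)*(1/1244) = -955/14 + 60457/55980 = -26307251/391860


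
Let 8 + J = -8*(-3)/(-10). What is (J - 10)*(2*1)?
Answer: -204/5 ≈ -40.800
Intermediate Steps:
J = -52/5 (J = -8 - 8*(-3)/(-10) = -8 + 24*(-⅒) = -8 - 12/5 = -52/5 ≈ -10.400)
(J - 10)*(2*1) = (-52/5 - 10)*(2*1) = -102/5*2 = -204/5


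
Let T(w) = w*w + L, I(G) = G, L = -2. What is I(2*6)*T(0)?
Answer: -24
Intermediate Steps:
T(w) = -2 + w² (T(w) = w*w - 2 = w² - 2 = -2 + w²)
I(2*6)*T(0) = (2*6)*(-2 + 0²) = 12*(-2 + 0) = 12*(-2) = -24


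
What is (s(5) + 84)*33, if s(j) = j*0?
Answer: 2772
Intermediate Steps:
s(j) = 0
(s(5) + 84)*33 = (0 + 84)*33 = 84*33 = 2772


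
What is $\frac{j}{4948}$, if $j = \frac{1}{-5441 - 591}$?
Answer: $- \frac{1}{29846336} \approx -3.3505 \cdot 10^{-8}$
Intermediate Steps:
$j = - \frac{1}{6032}$ ($j = \frac{1}{-6032} = - \frac{1}{6032} \approx -0.00016578$)
$\frac{j}{4948} = - \frac{1}{6032 \cdot 4948} = \left(- \frac{1}{6032}\right) \frac{1}{4948} = - \frac{1}{29846336}$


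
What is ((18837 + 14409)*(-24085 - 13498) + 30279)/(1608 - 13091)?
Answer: 1249454139/11483 ≈ 1.0881e+5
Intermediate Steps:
((18837 + 14409)*(-24085 - 13498) + 30279)/(1608 - 13091) = (33246*(-37583) + 30279)/(-11483) = (-1249484418 + 30279)*(-1/11483) = -1249454139*(-1/11483) = 1249454139/11483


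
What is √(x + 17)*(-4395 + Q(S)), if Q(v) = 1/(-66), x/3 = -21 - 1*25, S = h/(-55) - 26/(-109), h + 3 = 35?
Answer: -290071*I/6 ≈ -48345.0*I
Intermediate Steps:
h = 32 (h = -3 + 35 = 32)
S = -2058/5995 (S = 32/(-55) - 26/(-109) = 32*(-1/55) - 26*(-1/109) = -32/55 + 26/109 = -2058/5995 ≈ -0.34329)
x = -138 (x = 3*(-21 - 1*25) = 3*(-21 - 25) = 3*(-46) = -138)
Q(v) = -1/66
√(x + 17)*(-4395 + Q(S)) = √(-138 + 17)*(-4395 - 1/66) = √(-121)*(-290071/66) = (11*I)*(-290071/66) = -290071*I/6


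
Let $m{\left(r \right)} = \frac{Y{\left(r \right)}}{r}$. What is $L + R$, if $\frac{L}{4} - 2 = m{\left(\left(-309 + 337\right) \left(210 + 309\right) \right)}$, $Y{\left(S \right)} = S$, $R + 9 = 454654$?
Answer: $454657$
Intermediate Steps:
$R = 454645$ ($R = -9 + 454654 = 454645$)
$m{\left(r \right)} = 1$ ($m{\left(r \right)} = \frac{r}{r} = 1$)
$L = 12$ ($L = 8 + 4 \cdot 1 = 8 + 4 = 12$)
$L + R = 12 + 454645 = 454657$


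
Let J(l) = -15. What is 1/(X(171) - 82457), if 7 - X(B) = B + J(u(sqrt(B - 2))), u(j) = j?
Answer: -1/82606 ≈ -1.2106e-5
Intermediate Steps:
X(B) = 22 - B (X(B) = 7 - (B - 15) = 7 - (-15 + B) = 7 + (15 - B) = 22 - B)
1/(X(171) - 82457) = 1/((22 - 1*171) - 82457) = 1/((22 - 171) - 82457) = 1/(-149 - 82457) = 1/(-82606) = -1/82606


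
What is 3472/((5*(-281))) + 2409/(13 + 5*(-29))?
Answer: -116453/5620 ≈ -20.721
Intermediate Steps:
3472/((5*(-281))) + 2409/(13 + 5*(-29)) = 3472/(-1405) + 2409/(13 - 145) = 3472*(-1/1405) + 2409/(-132) = -3472/1405 + 2409*(-1/132) = -3472/1405 - 73/4 = -116453/5620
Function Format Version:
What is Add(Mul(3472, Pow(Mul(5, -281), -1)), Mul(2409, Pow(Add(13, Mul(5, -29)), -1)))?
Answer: Rational(-116453, 5620) ≈ -20.721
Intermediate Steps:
Add(Mul(3472, Pow(Mul(5, -281), -1)), Mul(2409, Pow(Add(13, Mul(5, -29)), -1))) = Add(Mul(3472, Pow(-1405, -1)), Mul(2409, Pow(Add(13, -145), -1))) = Add(Mul(3472, Rational(-1, 1405)), Mul(2409, Pow(-132, -1))) = Add(Rational(-3472, 1405), Mul(2409, Rational(-1, 132))) = Add(Rational(-3472, 1405), Rational(-73, 4)) = Rational(-116453, 5620)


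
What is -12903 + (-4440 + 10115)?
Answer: -7228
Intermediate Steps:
-12903 + (-4440 + 10115) = -12903 + 5675 = -7228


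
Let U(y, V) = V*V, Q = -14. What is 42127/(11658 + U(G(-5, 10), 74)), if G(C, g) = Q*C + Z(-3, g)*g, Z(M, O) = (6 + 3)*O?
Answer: 42127/17134 ≈ 2.4587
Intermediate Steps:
Z(M, O) = 9*O
G(C, g) = -14*C + 9*g**2 (G(C, g) = -14*C + (9*g)*g = -14*C + 9*g**2)
U(y, V) = V**2
42127/(11658 + U(G(-5, 10), 74)) = 42127/(11658 + 74**2) = 42127/(11658 + 5476) = 42127/17134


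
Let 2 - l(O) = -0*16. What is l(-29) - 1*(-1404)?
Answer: 1406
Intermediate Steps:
l(O) = 2 (l(O) = 2 - (-1)*0*16 = 2 - (-1)*0 = 2 - 1*0 = 2 + 0 = 2)
l(-29) - 1*(-1404) = 2 - 1*(-1404) = 2 + 1404 = 1406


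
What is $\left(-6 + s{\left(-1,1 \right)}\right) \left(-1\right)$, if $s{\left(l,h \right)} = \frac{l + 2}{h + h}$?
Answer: $\frac{11}{2} \approx 5.5$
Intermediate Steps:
$s{\left(l,h \right)} = \frac{2 + l}{2 h}$
$\left(-6 + s{\left(-1,1 \right)}\right) \left(-1\right) = \left(-6 + \frac{2 - 1}{2 \cdot 1}\right) \left(-1\right) = \left(-6 + \frac{1}{2} \cdot 1 \cdot 1\right) \left(-1\right) = \left(-6 + \frac{1}{2}\right) \left(-1\right) = \left(- \frac{11}{2}\right) \left(-1\right) = \frac{11}{2}$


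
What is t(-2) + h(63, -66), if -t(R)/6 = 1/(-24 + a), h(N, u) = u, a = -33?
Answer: -1252/19 ≈ -65.895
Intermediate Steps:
t(R) = 2/19 (t(R) = -6/(-24 - 33) = -6/(-57) = -6*(-1/57) = 2/19)
t(-2) + h(63, -66) = 2/19 - 66 = -1252/19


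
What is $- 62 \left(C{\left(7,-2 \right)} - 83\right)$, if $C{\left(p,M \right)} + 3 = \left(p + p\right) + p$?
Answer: $4030$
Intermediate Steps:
$C{\left(p,M \right)} = -3 + 3 p$ ($C{\left(p,M \right)} = -3 + \left(\left(p + p\right) + p\right) = -3 + \left(2 p + p\right) = -3 + 3 p$)
$- 62 \left(C{\left(7,-2 \right)} - 83\right) = - 62 \left(\left(-3 + 3 \cdot 7\right) - 83\right) = - 62 \left(\left(-3 + 21\right) - 83\right) = - 62 \left(18 - 83\right) = \left(-62\right) \left(-65\right) = 4030$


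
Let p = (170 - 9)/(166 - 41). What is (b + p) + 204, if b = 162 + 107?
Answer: 59286/125 ≈ 474.29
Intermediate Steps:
p = 161/125 ≈ 1.2880
b = 269
(b + p) + 204 = (269 + 161/125) + 204 = 33786/125 + 204 = 59286/125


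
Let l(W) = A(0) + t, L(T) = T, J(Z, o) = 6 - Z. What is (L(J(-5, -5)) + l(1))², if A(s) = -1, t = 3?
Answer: 169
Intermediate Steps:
l(W) = 2 (l(W) = -1 + 3 = 2)
(L(J(-5, -5)) + l(1))² = ((6 - 1*(-5)) + 2)² = ((6 + 5) + 2)² = (11 + 2)² = 13² = 169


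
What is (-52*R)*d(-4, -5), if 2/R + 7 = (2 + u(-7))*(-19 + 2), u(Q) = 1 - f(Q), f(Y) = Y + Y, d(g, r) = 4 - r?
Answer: 117/37 ≈ 3.1622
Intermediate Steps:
f(Y) = 2*Y
u(Q) = 1 - 2*Q
R = -1/148 (R = 2/(-7 + (2 + (1 - 2*(-7)))*(-19 + 2)) = 2/(-7 + (2 + (1 + 14))*(-17)) = 2/(-7 + (2 + 15)*(-17)) = 2/(-7 + 17*(-17)) = 2/(-7 - 289) = 2/(-296) = 2*(-1/296) = -1/148 ≈ -0.0067568)
(-52*R)*d(-4, -5) = (-52*(-1/148))*(4 - 1*(-5)) = 13*(4 + 5)/37 = (13/37)*9 = 117/37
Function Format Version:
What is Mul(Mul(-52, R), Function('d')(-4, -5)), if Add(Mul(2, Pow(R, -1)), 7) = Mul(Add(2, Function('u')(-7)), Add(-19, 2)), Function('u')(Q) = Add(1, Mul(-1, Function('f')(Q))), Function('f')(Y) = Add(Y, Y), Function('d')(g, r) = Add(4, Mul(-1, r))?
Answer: Rational(117, 37) ≈ 3.1622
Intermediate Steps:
Function('f')(Y) = Mul(2, Y)
Function('u')(Q) = Add(1, Mul(-2, Q)) (Function('u')(Q) = Add(1, Mul(-1, Mul(2, Q))) = Add(1, Mul(-2, Q)))
R = Rational(-1, 148) (R = Mul(2, Pow(Add(-7, Mul(Add(2, Add(1, Mul(-2, -7))), Add(-19, 2))), -1)) = Mul(2, Pow(Add(-7, Mul(Add(2, Add(1, 14)), -17)), -1)) = Mul(2, Pow(Add(-7, Mul(Add(2, 15), -17)), -1)) = Mul(2, Pow(Add(-7, Mul(17, -17)), -1)) = Mul(2, Pow(Add(-7, -289), -1)) = Mul(2, Pow(-296, -1)) = Mul(2, Rational(-1, 296)) = Rational(-1, 148) ≈ -0.0067568)
Mul(Mul(-52, R), Function('d')(-4, -5)) = Mul(Mul(-52, Rational(-1, 148)), Add(4, Mul(-1, -5))) = Mul(Rational(13, 37), Add(4, 5)) = Mul(Rational(13, 37), 9) = Rational(117, 37)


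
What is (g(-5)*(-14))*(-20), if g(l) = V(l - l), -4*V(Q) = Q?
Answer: 0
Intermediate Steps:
V(Q) = -Q/4
g(l) = 0 (g(l) = -(l - l)/4 = -¼*0 = 0)
(g(-5)*(-14))*(-20) = (0*(-14))*(-20) = 0*(-20) = 0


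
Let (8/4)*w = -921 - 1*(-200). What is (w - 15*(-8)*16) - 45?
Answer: 3029/2 ≈ 1514.5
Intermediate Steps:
w = -721/2 (w = (-921 - 1*(-200))/2 = (-921 + 200)/2 = (½)*(-721) = -721/2 ≈ -360.50)
(w - 15*(-8)*16) - 45 = (-721/2 - 15*(-8)*16) - 45 = (-721/2 + 120*16) - 45 = (-721/2 + 1920) - 45 = 3119/2 - 45 = 3029/2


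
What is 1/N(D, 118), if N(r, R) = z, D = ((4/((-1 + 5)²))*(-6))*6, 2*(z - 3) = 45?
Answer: 2/51 ≈ 0.039216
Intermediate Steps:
z = 51/2 (z = 3 + (½)*45 = 3 + 45/2 = 51/2 ≈ 25.500)
D = -9 (D = ((4/(4²))*(-6))*6 = ((4/16)*(-6))*6 = ((4*(1/16))*(-6))*6 = ((¼)*(-6))*6 = -3/2*6 = -9)
N(r, R) = 51/2
1/N(D, 118) = 1/(51/2) = 2/51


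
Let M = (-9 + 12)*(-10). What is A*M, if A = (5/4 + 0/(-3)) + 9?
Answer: -615/2 ≈ -307.50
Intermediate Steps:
M = -30 (M = 3*(-10) = -30)
A = 41/4 (A = (5*(¼) + 0*(-⅓)) + 9 = (5/4 + 0) + 9 = 5/4 + 9 = 41/4 ≈ 10.250)
A*M = (41/4)*(-30) = -615/2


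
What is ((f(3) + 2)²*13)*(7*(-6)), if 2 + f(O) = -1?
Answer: -546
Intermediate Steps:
f(O) = -3 (f(O) = -2 - 1 = -3)
((f(3) + 2)²*13)*(7*(-6)) = ((-3 + 2)²*13)*(7*(-6)) = ((-1)²*13)*(-42) = (1*13)*(-42) = 13*(-42) = -546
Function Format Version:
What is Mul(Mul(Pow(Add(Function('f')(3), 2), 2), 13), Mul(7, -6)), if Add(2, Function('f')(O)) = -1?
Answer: -546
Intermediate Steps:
Function('f')(O) = -3 (Function('f')(O) = Add(-2, -1) = -3)
Mul(Mul(Pow(Add(Function('f')(3), 2), 2), 13), Mul(7, -6)) = Mul(Mul(Pow(Add(-3, 2), 2), 13), Mul(7, -6)) = Mul(Mul(Pow(-1, 2), 13), -42) = Mul(Mul(1, 13), -42) = Mul(13, -42) = -546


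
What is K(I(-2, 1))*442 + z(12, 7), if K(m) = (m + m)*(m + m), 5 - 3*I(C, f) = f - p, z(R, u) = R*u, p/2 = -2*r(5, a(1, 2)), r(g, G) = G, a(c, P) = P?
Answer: 29044/9 ≈ 3227.1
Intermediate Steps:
p = -8 (p = 2*(-2*2) = 2*(-4) = -8)
I(C, f) = -1 - f/3 (I(C, f) = 5/3 - (f - 1*(-8))/3 = 5/3 - (f + 8)/3 = 5/3 - (8 + f)/3 = 5/3 + (-8/3 - f/3) = -1 - f/3)
K(m) = 4*m² (K(m) = (2*m)*(2*m) = 4*m²)
K(I(-2, 1))*442 + z(12, 7) = (4*(-1 - ⅓*1)²)*442 + 12*7 = (4*(-1 - ⅓)²)*442 + 84 = (4*(-4/3)²)*442 + 84 = (4*(16/9))*442 + 84 = (64/9)*442 + 84 = 28288/9 + 84 = 29044/9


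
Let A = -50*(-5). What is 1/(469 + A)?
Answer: 1/719 ≈ 0.0013908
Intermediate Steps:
A = 250
1/(469 + A) = 1/(469 + 250) = 1/719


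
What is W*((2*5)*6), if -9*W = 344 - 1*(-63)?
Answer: -8140/3 ≈ -2713.3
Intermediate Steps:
W = -407/9 (W = -(344 - 1*(-63))/9 = -(344 + 63)/9 = -1/9*407 = -407/9 ≈ -45.222)
W*((2*5)*6) = -407*2*5*6/9 = -4070*6/9 = -407/9*60 = -8140/3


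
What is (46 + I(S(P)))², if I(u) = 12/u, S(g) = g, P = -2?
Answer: 1600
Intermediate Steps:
(46 + I(S(P)))² = (46 + 12/(-2))² = (46 + 12*(-½))² = (46 - 6)² = 40² = 1600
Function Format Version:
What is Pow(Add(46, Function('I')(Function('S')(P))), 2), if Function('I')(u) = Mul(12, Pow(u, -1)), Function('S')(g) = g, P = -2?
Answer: 1600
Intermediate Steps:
Pow(Add(46, Function('I')(Function('S')(P))), 2) = Pow(Add(46, Mul(12, Pow(-2, -1))), 2) = Pow(Add(46, Mul(12, Rational(-1, 2))), 2) = Pow(Add(46, -6), 2) = Pow(40, 2) = 1600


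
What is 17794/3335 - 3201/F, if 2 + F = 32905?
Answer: 574800647/109731505 ≈ 5.2382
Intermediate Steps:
F = 32903 (F = -2 + 32905 = 32903)
17794/3335 - 3201/F = 17794/3335 - 3201/32903 = 574800647/109731505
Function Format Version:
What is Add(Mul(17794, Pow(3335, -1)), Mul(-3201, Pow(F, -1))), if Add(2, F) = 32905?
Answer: Rational(574800647, 109731505) ≈ 5.2382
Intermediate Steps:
F = 32903 (F = Add(-2, 32905) = 32903)
Add(Mul(17794, Pow(3335, -1)), Mul(-3201, Pow(F, -1))) = Add(Mul(17794, Pow(3335, -1)), Mul(-3201, Pow(32903, -1))) = Add(Mul(17794, Rational(1, 3335)), Mul(-3201, Rational(1, 32903))) = Add(Rational(17794, 3335), Rational(-3201, 32903)) = Rational(574800647, 109731505)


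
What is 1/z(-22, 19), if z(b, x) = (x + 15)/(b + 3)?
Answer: -19/34 ≈ -0.55882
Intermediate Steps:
z(b, x) = (15 + x)/(3 + b)
1/z(-22, 19) = 1/((15 + 19)/(3 - 22)) = 1/(34/(-19)) = 1/(-1/19*34) = 1/(-34/19) = -19/34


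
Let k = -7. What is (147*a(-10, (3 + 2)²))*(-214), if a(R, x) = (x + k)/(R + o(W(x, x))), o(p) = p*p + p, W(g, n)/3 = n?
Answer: -283122/2845 ≈ -99.516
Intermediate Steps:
W(g, n) = 3*n
o(p) = p + p² (o(p) = p² + p = p + p²)
a(R, x) = (-7 + x)/(R + 3*x*(1 + 3*x)) (a(R, x) = (x - 7)/(R + (3*x)*(1 + 3*x)) = (-7 + x)/(R + 3*x*(1 + 3*x)))
(147*a(-10, (3 + 2)²))*(-214) = (147*((-7 + (3 + 2)²)/(-10 + 3*(3 + 2)²*(1 + 3*(3 + 2)²))))*(-214) = (147*((-7 + 5²)/(-10 + 3*5²*(1 + 3*5²))))*(-214) = (147*((-7 + 25)/(-10 + 3*25*(1 + 3*25))))*(-214) = (147*(18/(-10 + 3*25*(1 + 75))))*(-214) = (147*(18/(-10 + 3*25*76)))*(-214) = (147*(18/(-10 + 5700)))*(-214) = (147*(18/5690))*(-214) = (147*((1/5690)*18))*(-214) = (147*(9/2845))*(-214) = (1323/2845)*(-214) = -283122/2845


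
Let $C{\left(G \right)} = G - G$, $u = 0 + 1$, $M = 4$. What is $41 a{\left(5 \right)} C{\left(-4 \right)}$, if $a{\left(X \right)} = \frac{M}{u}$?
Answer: $0$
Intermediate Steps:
$u = 1$
$C{\left(G \right)} = 0$
$a{\left(X \right)} = 4$ ($a{\left(X \right)} = \frac{4}{1} = 4 \cdot 1 = 4$)
$41 a{\left(5 \right)} C{\left(-4 \right)} = 41 \cdot 4 \cdot 0 = 164 \cdot 0 = 0$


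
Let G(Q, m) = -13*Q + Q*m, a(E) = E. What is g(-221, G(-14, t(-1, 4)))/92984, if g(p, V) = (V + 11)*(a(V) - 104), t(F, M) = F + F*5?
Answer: 22437/46492 ≈ 0.48260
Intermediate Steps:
t(F, M) = 6*F (t(F, M) = F + 5*F = 6*F)
g(p, V) = (-104 + V)*(11 + V) (g(p, V) = (V + 11)*(V - 104) = (11 + V)*(-104 + V) = (-104 + V)*(11 + V))
g(-221, G(-14, t(-1, 4)))/92984 = (-1144 + (-14*(-13 + 6*(-1)))**2 - (-1302)*(-13 + 6*(-1)))/92984 = (-1144 + (-14*(-13 - 6))**2 - (-1302)*(-13 - 6))*(1/92984) = (-1144 + (-14*(-19))**2 - (-1302)*(-19))*(1/92984) = (-1144 + 266**2 - 93*266)*(1/92984) = (-1144 + 70756 - 24738)*(1/92984) = 44874*(1/92984) = 22437/46492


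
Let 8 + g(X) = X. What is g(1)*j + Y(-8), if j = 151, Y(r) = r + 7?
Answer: -1058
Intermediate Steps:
Y(r) = 7 + r
g(X) = -8 + X
g(1)*j + Y(-8) = (-8 + 1)*151 + (7 - 8) = -7*151 - 1 = -1057 - 1 = -1058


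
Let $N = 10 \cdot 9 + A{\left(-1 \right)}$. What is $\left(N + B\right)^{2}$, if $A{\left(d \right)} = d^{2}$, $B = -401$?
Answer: $96100$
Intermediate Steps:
$N = 91$ ($N = 10 \cdot 9 + \left(-1\right)^{2} = 90 + 1 = 91$)
$\left(N + B\right)^{2} = \left(91 - 401\right)^{2} = \left(-310\right)^{2} = 96100$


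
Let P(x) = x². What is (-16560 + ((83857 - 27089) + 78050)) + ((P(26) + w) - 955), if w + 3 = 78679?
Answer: 196655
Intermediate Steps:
w = 78676 (w = -3 + 78679 = 78676)
(-16560 + ((83857 - 27089) + 78050)) + ((P(26) + w) - 955) = (-16560 + ((83857 - 27089) + 78050)) + ((26² + 78676) - 955) = (-16560 + (56768 + 78050)) + ((676 + 78676) - 955) = (-16560 + 134818) + (79352 - 955) = 118258 + 78397 = 196655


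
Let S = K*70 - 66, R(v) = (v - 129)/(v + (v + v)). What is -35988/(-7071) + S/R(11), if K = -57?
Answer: 158447632/139063 ≈ 1139.4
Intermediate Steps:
R(v) = (-129 + v)/(3*v) (R(v) = (-129 + v)/(v + 2*v) = (-129 + v)/((3*v)) = (-129 + v)*(1/(3*v)) = (-129 + v)/(3*v))
S = -4056 (S = -57*70 - 66 = -3990 - 66 = -4056)
-35988/(-7071) + S/R(11) = -35988/(-7071) - 4056*33/(-129 + 11) = -35988*(-1/7071) - 4056/((1/3)*(1/11)*(-118)) = 11996/2357 - 4056/(-118/33) = 11996/2357 - 4056*(-33/118) = 11996/2357 + 66924/59 = 158447632/139063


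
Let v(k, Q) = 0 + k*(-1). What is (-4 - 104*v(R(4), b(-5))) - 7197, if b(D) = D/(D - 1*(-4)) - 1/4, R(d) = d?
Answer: -6785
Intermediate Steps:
b(D) = -¼ + D/(4 + D) (b(D) = D/(D + 4) - 1*¼ = D/(4 + D) - ¼ = -¼ + D/(4 + D))
v(k, Q) = -k (v(k, Q) = 0 - k = -k)
(-4 - 104*v(R(4), b(-5))) - 7197 = (-4 - (-104)*4) - 7197 = (-4 - 104*(-4)) - 7197 = (-4 + 416) - 7197 = 412 - 7197 = -6785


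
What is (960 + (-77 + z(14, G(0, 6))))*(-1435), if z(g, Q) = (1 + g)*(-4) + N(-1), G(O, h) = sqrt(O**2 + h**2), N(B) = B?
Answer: -1179570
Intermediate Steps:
z(g, Q) = -5 - 4*g (z(g, Q) = (1 + g)*(-4) - 1 = (-4 - 4*g) - 1 = -5 - 4*g)
(960 + (-77 + z(14, G(0, 6))))*(-1435) = (960 + (-77 + (-5 - 4*14)))*(-1435) = (960 + (-77 + (-5 - 56)))*(-1435) = (960 + (-77 - 61))*(-1435) = (960 - 138)*(-1435) = 822*(-1435) = -1179570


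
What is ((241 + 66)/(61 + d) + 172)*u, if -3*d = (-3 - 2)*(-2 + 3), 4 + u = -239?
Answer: -8081451/188 ≈ -42986.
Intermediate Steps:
u = -243 (u = -4 - 239 = -243)
d = 5/3 (d = -(-3 - 2)*(-2 + 3)/3 = -(-5)/3 = -1/3*(-5) = 5/3 ≈ 1.6667)
((241 + 66)/(61 + d) + 172)*u = ((241 + 66)/(61 + 5/3) + 172)*(-243) = (307/(188/3) + 172)*(-243) = (307*(3/188) + 172)*(-243) = (921/188 + 172)*(-243) = (33257/188)*(-243) = -8081451/188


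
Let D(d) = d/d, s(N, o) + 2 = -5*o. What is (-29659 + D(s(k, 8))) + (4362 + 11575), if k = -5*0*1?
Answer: -13721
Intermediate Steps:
k = 0 (k = 0*1 = 0)
s(N, o) = -2 - 5*o
D(d) = 1
(-29659 + D(s(k, 8))) + (4362 + 11575) = (-29659 + 1) + (4362 + 11575) = -29658 + 15937 = -13721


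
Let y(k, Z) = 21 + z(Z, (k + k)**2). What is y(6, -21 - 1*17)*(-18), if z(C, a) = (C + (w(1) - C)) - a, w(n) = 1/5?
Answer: 11052/5 ≈ 2210.4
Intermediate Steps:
w(n) = 1/5
z(C, a) = 1/5 - a (z(C, a) = (C + (1/5 - C)) - a = 1/5 - a)
y(k, Z) = 106/5 - 4*k**2 (y(k, Z) = 21 + (1/5 - (k + k)**2) = 21 + (1/5 - (2*k)**2) = 21 + (1/5 - 4*k**2) = 106/5 - 4*k**2)
y(6, -21 - 1*17)*(-18) = (106/5 - 4*6**2)*(-18) = (106/5 - 4*36)*(-18) = (106/5 - 144)*(-18) = -614/5*(-18) = 11052/5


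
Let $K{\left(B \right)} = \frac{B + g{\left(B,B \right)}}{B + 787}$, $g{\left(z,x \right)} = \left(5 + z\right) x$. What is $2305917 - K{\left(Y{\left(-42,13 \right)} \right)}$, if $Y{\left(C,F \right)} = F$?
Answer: $\frac{1844733353}{800} \approx 2.3059 \cdot 10^{6}$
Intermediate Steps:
$g{\left(z,x \right)} = x \left(5 + z\right)$
$K{\left(B \right)} = \frac{B + B \left(5 + B\right)}{787 + B}$ ($K{\left(B \right)} = \frac{B + B \left(5 + B\right)}{B + 787} = \frac{B + B \left(5 + B\right)}{787 + B}$)
$2305917 - K{\left(Y{\left(-42,13 \right)} \right)} = 2305917 - \frac{13 \left(6 + 13\right)}{787 + 13} = 2305917 - 13 \cdot \frac{1}{800} \cdot 19 = 2305917 - \frac{247}{800} = \frac{1844733353}{800}$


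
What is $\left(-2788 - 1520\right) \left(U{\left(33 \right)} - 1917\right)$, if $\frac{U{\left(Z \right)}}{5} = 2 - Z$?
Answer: $8926176$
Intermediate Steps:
$U{\left(Z \right)} = 10 - 5 Z$ ($U{\left(Z \right)} = 5 \left(2 - Z\right) = 10 - 5 Z$)
$\left(-2788 - 1520\right) \left(U{\left(33 \right)} - 1917\right) = \left(-2788 - 1520\right) \left(\left(10 - 165\right) - 1917\right) = - 4308 \left(\left(10 - 165\right) - 1917\right) = - 4308 \left(-155 - 1917\right) = \left(-4308\right) \left(-2072\right) = 8926176$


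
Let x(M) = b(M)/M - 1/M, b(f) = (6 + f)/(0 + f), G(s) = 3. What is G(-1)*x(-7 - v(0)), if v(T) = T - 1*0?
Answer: 18/49 ≈ 0.36735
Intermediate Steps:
v(T) = T (v(T) = T + 0 = T)
b(f) = (6 + f)/f
x(M) = -1/M + (6 + M)/M**2 (x(M) = ((6 + M)/M)/M - 1/M = (6 + M)/M**2 - 1/M = -1/M + (6 + M)/M**2)
G(-1)*x(-7 - v(0)) = 3*(6/(-7 - 1*0)**2) = 3*(6/(-7 + 0)**2) = 3*(6/(-7)**2) = 3*(6*(1/49)) = 3*(6/49) = 18/49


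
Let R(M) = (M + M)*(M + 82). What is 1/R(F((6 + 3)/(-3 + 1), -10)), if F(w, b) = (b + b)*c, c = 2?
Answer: -1/3360 ≈ -0.00029762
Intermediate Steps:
F(w, b) = 4*b (F(w, b) = (b + b)*2 = (2*b)*2 = 4*b)
R(M) = 2*M*(82 + M) (R(M) = (2*M)*(82 + M) = 2*M*(82 + M))
1/R(F((6 + 3)/(-3 + 1), -10)) = 1/(2*(4*(-10))*(82 + 4*(-10))) = 1/(2*(-40)*(82 - 40)) = 1/(2*(-40)*42) = 1/(-3360) = -1/3360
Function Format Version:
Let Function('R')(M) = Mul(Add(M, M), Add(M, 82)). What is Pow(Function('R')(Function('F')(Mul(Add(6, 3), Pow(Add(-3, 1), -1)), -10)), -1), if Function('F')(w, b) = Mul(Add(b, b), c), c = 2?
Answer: Rational(-1, 3360) ≈ -0.00029762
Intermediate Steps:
Function('F')(w, b) = Mul(4, b) (Function('F')(w, b) = Mul(Add(b, b), 2) = Mul(Mul(2, b), 2) = Mul(4, b))
Function('R')(M) = Mul(2, M, Add(82, M)) (Function('R')(M) = Mul(Mul(2, M), Add(82, M)) = Mul(2, M, Add(82, M)))
Pow(Function('R')(Function('F')(Mul(Add(6, 3), Pow(Add(-3, 1), -1)), -10)), -1) = Pow(Mul(2, Mul(4, -10), Add(82, Mul(4, -10))), -1) = Pow(Mul(2, -40, Add(82, -40)), -1) = Pow(Mul(2, -40, 42), -1) = Pow(-3360, -1) = Rational(-1, 3360)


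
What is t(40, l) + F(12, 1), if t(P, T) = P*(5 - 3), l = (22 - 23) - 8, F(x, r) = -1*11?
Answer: 69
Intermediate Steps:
F(x, r) = -11
l = -9 (l = -1 - 8 = -9)
t(P, T) = 2*P (t(P, T) = P*2 = 2*P)
t(40, l) + F(12, 1) = 2*40 - 11 = 80 - 11 = 69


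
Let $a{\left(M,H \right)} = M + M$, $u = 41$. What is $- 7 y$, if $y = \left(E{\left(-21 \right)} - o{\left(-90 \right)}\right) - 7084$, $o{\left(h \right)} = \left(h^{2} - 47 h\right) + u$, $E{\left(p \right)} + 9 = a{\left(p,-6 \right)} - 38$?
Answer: $136808$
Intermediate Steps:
$a{\left(M,H \right)} = 2 M$
$E{\left(p \right)} = -47 + 2 p$ ($E{\left(p \right)} = -9 + \left(2 p - 38\right) = -9 + \left(-38 + 2 p\right) = -47 + 2 p$)
$o{\left(h \right)} = 41 + h^{2} - 47 h$ ($o{\left(h \right)} = \left(h^{2} - 47 h\right) + 41 = 41 + h^{2} - 47 h$)
$y = -19544$ ($y = \left(\left(-47 + 2 \left(-21\right)\right) - \left(41 + \left(-90\right)^{2} - -4230\right)\right) - 7084 = \left(\left(-47 - 42\right) - \left(41 + 8100 + 4230\right)\right) - 7084 = \left(-89 - 12371\right) - 7084 = -12460 - 7084 = -19544$)
$- 7 y = \left(-7\right) \left(-19544\right) = 136808$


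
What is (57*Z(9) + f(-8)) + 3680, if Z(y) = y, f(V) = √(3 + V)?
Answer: 4193 + I*√5 ≈ 4193.0 + 2.2361*I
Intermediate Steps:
(57*Z(9) + f(-8)) + 3680 = (57*9 + √(3 - 8)) + 3680 = (513 + √(-5)) + 3680 = (513 + I*√5) + 3680 = 4193 + I*√5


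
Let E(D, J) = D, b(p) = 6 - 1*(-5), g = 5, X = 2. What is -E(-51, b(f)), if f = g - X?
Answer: 51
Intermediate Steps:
f = 3 (f = 5 - 1*2 = 5 - 2 = 3)
b(p) = 11 (b(p) = 6 + 5 = 11)
-E(-51, b(f)) = -1*(-51) = 51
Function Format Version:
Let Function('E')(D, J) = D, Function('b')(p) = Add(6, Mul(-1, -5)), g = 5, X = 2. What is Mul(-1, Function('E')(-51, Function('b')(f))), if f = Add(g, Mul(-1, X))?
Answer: 51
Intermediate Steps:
f = 3 (f = Add(5, Mul(-1, 2)) = Add(5, -2) = 3)
Function('b')(p) = 11 (Function('b')(p) = Add(6, 5) = 11)
Mul(-1, Function('E')(-51, Function('b')(f))) = Mul(-1, -51) = 51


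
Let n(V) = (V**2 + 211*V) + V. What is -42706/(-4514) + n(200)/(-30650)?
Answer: 9369853/1383541 ≈ 6.7724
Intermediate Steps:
n(V) = V**2 + 212*V
-42706/(-4514) + n(200)/(-30650) = -42706/(-4514) + (200*(212 + 200))/(-30650) = -42706*(-1/4514) + (200*412)*(-1/30650) = 21353/2257 + 82400*(-1/30650) = 21353/2257 - 1648/613 = 9369853/1383541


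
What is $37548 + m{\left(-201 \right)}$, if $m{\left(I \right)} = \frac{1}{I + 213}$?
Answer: $\frac{450577}{12} \approx 37548.0$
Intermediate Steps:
$m{\left(I \right)} = \frac{1}{213 + I}$
$37548 + m{\left(-201 \right)} = 37548 + \frac{1}{213 - 201} = 37548 + \frac{1}{12} = \frac{450577}{12}$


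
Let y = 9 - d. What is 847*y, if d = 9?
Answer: 0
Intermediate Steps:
y = 0 (y = 9 - 1*9 = 9 - 9 = 0)
847*y = 847*0 = 0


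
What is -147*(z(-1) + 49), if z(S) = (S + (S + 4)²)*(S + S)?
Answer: -4851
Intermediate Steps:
z(S) = 2*S*(S + (4 + S)²) (z(S) = (S + (4 + S)²)*(2*S) = 2*S*(S + (4 + S)²))
-147*(z(-1) + 49) = -147*(2*(-1)*(-1 + (4 - 1)²) + 49) = -147*(2*(-1)*(-1 + 3²) + 49) = -147*(2*(-1)*(-1 + 9) + 49) = -147*(2*(-1)*8 + 49) = -147*(-16 + 49) = -147*33 = -4851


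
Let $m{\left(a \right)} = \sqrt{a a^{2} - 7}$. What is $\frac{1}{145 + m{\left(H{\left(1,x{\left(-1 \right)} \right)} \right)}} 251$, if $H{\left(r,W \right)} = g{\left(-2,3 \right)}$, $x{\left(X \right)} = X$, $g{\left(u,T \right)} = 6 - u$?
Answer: $\frac{7279}{4104} - \frac{251 \sqrt{505}}{20520} \approx 1.4988$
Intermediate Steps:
$H{\left(r,W \right)} = 8$ ($H{\left(r,W \right)} = 6 - -2 = 6 + 2 = 8$)
$m{\left(a \right)} = \sqrt{-7 + a^{3}}$ ($m{\left(a \right)} = \sqrt{a^{3} - 7} = \sqrt{-7 + a^{3}}$)
$\frac{1}{145 + m{\left(H{\left(1,x{\left(-1 \right)} \right)} \right)}} 251 = \frac{1}{145 + \sqrt{-7 + 8^{3}}} \cdot 251 = \frac{1}{145 + \sqrt{-7 + 512}} \cdot 251 = \frac{1}{145 + \sqrt{505}} \cdot 251 = \frac{251}{145 + \sqrt{505}}$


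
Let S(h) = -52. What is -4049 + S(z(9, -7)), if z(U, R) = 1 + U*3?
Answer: -4101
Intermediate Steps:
z(U, R) = 1 + 3*U
-4049 + S(z(9, -7)) = -4049 - 52 = -4101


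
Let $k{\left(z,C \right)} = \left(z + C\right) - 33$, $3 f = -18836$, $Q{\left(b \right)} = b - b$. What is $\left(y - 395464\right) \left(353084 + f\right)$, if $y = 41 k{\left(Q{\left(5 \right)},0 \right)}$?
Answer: $- \frac{412854755872}{3} \approx -1.3762 \cdot 10^{11}$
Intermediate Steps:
$Q{\left(b \right)} = 0$
$f = - \frac{18836}{3}$ ($f = \frac{1}{3} \left(-18836\right) = - \frac{18836}{3} \approx -6278.7$)
$k{\left(z,C \right)} = -33 + C + z$ ($k{\left(z,C \right)} = \left(C + z\right) - 33 = -33 + C + z$)
$y = -1353$ ($y = 41 \left(-33 + 0 + 0\right) = 41 \left(-33\right) = -1353$)
$\left(y - 395464\right) \left(353084 + f\right) = \left(-1353 - 395464\right) \left(353084 - \frac{18836}{3}\right) = \left(-396817\right) \frac{1040416}{3} = - \frac{412854755872}{3}$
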